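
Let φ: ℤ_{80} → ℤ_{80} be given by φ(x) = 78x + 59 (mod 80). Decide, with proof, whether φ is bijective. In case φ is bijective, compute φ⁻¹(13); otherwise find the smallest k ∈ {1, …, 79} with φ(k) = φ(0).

40

We have gcd(78, 80) = 2 > 1. Taking u = 0 and v = 40: φ(0) = 59 and φ(40) = 78·40 + 59 = 3179 ≡ 59 (mod 80).
So φ(0) = φ(40) while 0 ≠ 40, so φ is not injective, hence not bijective.
Since φ is not bijective, we find the least positive k with φ(k) = φ(0): this means 78k ≡ 0 (mod 80), i.e. 80 ∣ 78k. Since gcd(78, 80) = 2, dividing through by 2 this holds exactly when 40 ∣ 39k, and as gcd(39, 40) = 1, exactly when 40 ∣ k.
The smallest positive such k is 40.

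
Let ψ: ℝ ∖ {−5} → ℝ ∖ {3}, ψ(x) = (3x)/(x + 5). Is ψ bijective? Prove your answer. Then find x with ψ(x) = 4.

-20

Suppose ψ(x_1) = ψ(x_2). Cross-multiplying: (3x_1)(x_2 + 5) = (3x_2)(x_1 + 5).
Expanding both sides and cancelling the symmetric terms leaves 15·(x_1 − x_2) = 0. Since 15 ≠ 0, x_1 = x_2. Hence ψ is injective.
For any y ≠ 3, solving y(x + 5) = 3x for x gives a well-defined x ≠ −5. So ψ is surjective.
Thus ψ is bijective.
Solving ψ(x) = 4: cross-multiplying gives 3x = 4(x + 5), which rearranges to −1x = 20, so x = −20.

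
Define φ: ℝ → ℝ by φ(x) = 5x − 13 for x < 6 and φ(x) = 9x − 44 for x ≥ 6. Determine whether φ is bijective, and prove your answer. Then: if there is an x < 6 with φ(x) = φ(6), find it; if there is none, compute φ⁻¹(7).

23/5

Both pieces are strictly increasing (slopes 5 and 9), so each is injective on its own interval.
The left piece maps (−∞, 6) onto (−∞, 17); the right piece maps [6, ∞) onto [10, ∞).
These images overlap. In particular φ(6) = 10 (right piece), and solving 5x − 13 = 10 on the left piece gives x = 23/5 < 6.
So φ(23/5) = φ(6) with 23/5 ≠ 6, and φ is not injective, hence not bijective. This x = 23/5 is the requested value below 6.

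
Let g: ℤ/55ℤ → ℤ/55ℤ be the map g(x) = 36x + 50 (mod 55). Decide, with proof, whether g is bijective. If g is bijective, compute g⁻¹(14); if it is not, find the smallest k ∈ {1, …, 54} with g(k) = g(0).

54

Suppose g(a) = g(b) in ℤ/55ℤ. Then 36a + 50 ≡ 36b + 50 (mod 55), so 36(a − b) ≡ 0 (mod 55).
Since gcd(36, 55) = 1, 36 is invertible modulo 55, therefore a − b ≡ 0 (mod 55), i.e. a = b.
We now compute 36⁻¹ mod 55 explicitly. Euclid's algorithm: 55 = 1·36 + 19, 36 = 1·19 + 17, 19 = 1·17 + 2, 17 = 8·2 + 1; back-substituting gives 1 = 26·36 − 17·55, so 36⁻¹ ≡ 26 (mod 55).
Then y ↦ 26(y − 50) is a two-sided inverse to g, so every y ∈ ℤ/55ℤ has a preimage.
Hence g is bijective.
Since g is bijective, we compute g⁻¹(14): solve 36x + 50 ≡ 14 (mod 55), i.e. 36x ≡ 19 (mod 55).
Multiplying by 36⁻¹ = 26 gives x ≡ 26·19 = 494 = 8·55 + 54 ≡ 54 (mod 55).
Check: g(54) = 36·54 + 50 = 1994 = 36·55 + 14 ≡ 14 (mod 55).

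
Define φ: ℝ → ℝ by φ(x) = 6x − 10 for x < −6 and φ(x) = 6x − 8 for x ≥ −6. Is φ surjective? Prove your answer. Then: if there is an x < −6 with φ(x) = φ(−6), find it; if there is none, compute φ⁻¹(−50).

Both pieces are strictly increasing (slopes 6 and 6), so each is injective on its own interval.
The left piece maps (−∞, −6) onto (−∞, −46); the right piece maps [−6, ∞) onto [−44, ∞).
The union (−∞, −46) ∪ [−44, ∞) omits the interval between −46 and −44; in particular −46 has no preimage. So φ is not surjective.
Because the two images are disjoint, no x < −6 has φ(x) = φ(−6), so we compute φ⁻¹(−50): −50 lies in (−∞, −46), so solve 6x − 10 = −50: x = (−50 + 10)/6 = −20/3.

-20/3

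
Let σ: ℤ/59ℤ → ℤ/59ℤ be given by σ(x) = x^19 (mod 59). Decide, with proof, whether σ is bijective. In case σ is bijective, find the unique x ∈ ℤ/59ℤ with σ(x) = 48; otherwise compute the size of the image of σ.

25

Since 59 is prime, the nonzero elements of ℤ/59ℤ form a cyclic group of order 58.
As gcd(19, 58) = 1, raising to the 19th power is a bijection on this group: if x_1^19 ≡ x_2^19 then (x_1x_2^{−1})^19 = 1, and the only element of order dividing gcd(19, 58) = 1 is 1, so x_1 = x_2.
With σ(0) = 0 this makes σ injective on all of ℤ/59ℤ, hence bijective (finite equal-size domain and codomain). In particular σ is bijective.
Since σ is bijective, we find the preimage of 48. The inverse of x ↦ x^19 on (ℤ/59ℤ)^× is x ↦ x^55, because 19·55 = 1045 = 18·58 + 1 ≡ 1 (mod 58) and x^{58} = 1 for x ≠ 0 (Fermat). So σ⁻¹(48) = 48^55 mod 59.
Repeated squaring mod 59: 48^1 ≡ 48, 48^2 ≡ 48² = 2304 ≡ 3, 48^4 ≡ 3² = 9, 48^8 ≡ 9² = 81 ≡ 22, 48^16 ≡ 22² = 484 ≡ 12, 48^32 ≡ 12² = 144 ≡ 26. Since 55 = 32 + 16 + 4 + 2 + 1, 48^55 ≡ 26·12·9·3·48: 26·12 = 312 ≡ 17, then 17·9 = 153 ≡ 35, then 35·3 = 105 ≡ 46, then 46·48 = 2208 ≡ 25. So 48^55 ≡ 25 (mod 59).
Hence σ⁻¹(48) = 25.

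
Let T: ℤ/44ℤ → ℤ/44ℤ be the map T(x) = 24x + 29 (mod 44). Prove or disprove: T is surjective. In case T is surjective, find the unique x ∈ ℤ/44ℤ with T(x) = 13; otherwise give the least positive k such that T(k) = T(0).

11

Recall: surjectivity means every element of the codomain has a preimage under T.
Since gcd(24, 44) = 4, we have 24x ≡ 0 (mod 4) for all x, so T(x) ≡ 1 (mod 4).
But 0 ≢ 1 (mod 4), so 0 ∈ ℤ/44ℤ has no preimage. So T is not surjective.
Since T is not surjective, we find the least positive k with T(k) = T(0): this means 24k ≡ 0 (mod 44), i.e. 44 ∣ 24k. Since gcd(24, 44) = 4, dividing through by 4 this holds exactly when 11 ∣ 6k, and as gcd(6, 11) = 1, exactly when 11 ∣ k.
The smallest positive such k is 11.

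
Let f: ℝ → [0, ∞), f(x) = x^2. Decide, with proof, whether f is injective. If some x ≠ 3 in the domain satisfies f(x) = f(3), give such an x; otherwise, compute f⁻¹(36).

-3

f(3) = 9 = (−3)^2 = f(−3) (since 2 is even), with 3 ≠ −3. So f is not injective.
For the follow-up, such an x exists: taking x = −3 ∈ ℝ gives f(−3) = 9 = f(3) with −3 ≠ 3.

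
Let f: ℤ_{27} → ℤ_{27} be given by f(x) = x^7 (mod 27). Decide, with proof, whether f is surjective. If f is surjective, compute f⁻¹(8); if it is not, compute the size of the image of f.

19

f(0) = 0^7 = 0.
f(3): Repeated squaring mod 27: 3^1 ≡ 3, 3^2 ≡ 3² = 9, 3^4 ≡ 9² = 81 ≡ 0. Since 7 = 4 + 2 + 1, 3^7 ≡ 0·9·3: 0·9 = 0, then 0·3 = 0. So 3^7 ≡ 0 (mod 27).
So f(0) = f(3) = 0 while 0 ≠ 3, so f is not injective.
A non-injective map from the 27-element set ℤ_{27} to itself takes at most 26 distinct values, so it cannot be surjective. Hence f is not surjective.
Since f is not surjective, we determine |image(f)|. Computing x^7 mod 27 for each x (by repeated squaring, reducing mod 27 at every step), the values f(0), f(1), …, f(26) are: 0, 1, 20, 0, 22, 14, 0, 16, 8, 0, 10, 2, 0, 4, 23, 0, 25, 17, 0, 19, 11, 0, 13, 5, 0, 7, 26.
The distinct values are {0, 1, 2, 4, 5, 7, 8, 10, 11, 13, 14, 16, 17, 19, 20, 22, 23, 25, 26}; there are 19 of them.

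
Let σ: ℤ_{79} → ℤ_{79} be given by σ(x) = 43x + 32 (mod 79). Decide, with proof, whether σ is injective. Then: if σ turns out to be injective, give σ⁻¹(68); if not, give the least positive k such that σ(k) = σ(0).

78

If σ(s) = σ(t), then 43s ≡ 43t (mod 79). Because gcd(43, 79) = 1, we may cancel 43 to get s ≡ t (mod 79).
So σ is injective.
We now compute 43⁻¹ mod 79 explicitly. Euclid's algorithm: 79 = 1·43 + 36, 43 = 1·36 + 7, 36 = 5·7 + 1; back-substituting gives 1 = 68·43 − 37·79, so 43⁻¹ ≡ 68 (mod 79).
Since σ is injective, we find σ⁻¹(68): we need 43x ≡ 68 − 32 ≡ 36 (mod 79). Using 43⁻¹ = 68: x ≡ 68·36 = 2448 = 30·79 + 78, so x = 78.
Check: σ(78) = 43·78 + 32 = 3386 = 42·79 + 68 ≡ 68 (mod 79).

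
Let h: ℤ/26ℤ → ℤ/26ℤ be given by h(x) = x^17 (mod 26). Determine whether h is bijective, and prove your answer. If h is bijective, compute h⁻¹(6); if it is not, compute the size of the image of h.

Computing x^17 mod 26 for each x (by repeated squaring, reducing mod 26 at every step), the values h(0), h(1), …, h(25) are: 0, 1, 6, 9, 10, 5, 2, 11, 8, 3, 4, 7, 12, 13, 14, 19, 22, 23, 18, 15, 24, 21, 16, 17, 20, 25.
Every element of ℤ/26ℤ appears exactly once in this list, so h is a bijection, and in particular bijective.
Since h is bijective, we read off the preimage of 6 from the same table: h(2) = 6, so h⁻¹(6) = 2.

2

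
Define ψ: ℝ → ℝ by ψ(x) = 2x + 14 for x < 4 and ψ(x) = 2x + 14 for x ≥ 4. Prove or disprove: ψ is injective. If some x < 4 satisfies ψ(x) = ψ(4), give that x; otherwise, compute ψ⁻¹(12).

Both pieces are strictly increasing (slopes 2 and 2), so each is injective on its own interval.
The left piece maps (−∞, 4) onto (−∞, 22); the right piece maps [4, ∞) onto [22, ∞).
These images are disjoint, so no value is attained by both pieces. Thus ψ is injective.
Because the two images are disjoint, no x < 4 has ψ(x) = ψ(4), so we compute ψ⁻¹(12): 12 lies in (−∞, 22), so solve 2x + 14 = 12: x = (12 − 14)/2 = −1.

-1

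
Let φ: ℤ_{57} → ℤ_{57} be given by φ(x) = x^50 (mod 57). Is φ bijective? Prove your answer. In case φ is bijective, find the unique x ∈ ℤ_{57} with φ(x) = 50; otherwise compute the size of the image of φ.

φ(8): Repeated squaring mod 57: 8^1 ≡ 8, 8^2 ≡ 8² = 64 ≡ 7, 8^4 ≡ 7² = 49, 8^8 ≡ 49² = 2401 ≡ 7, 8^16 ≡ 7² = 49, 8^32 ≡ 49² = 2401 ≡ 7. Since 50 = 32 + 16 + 2, 8^50 ≡ 7·49·7: 7·49 = 343 ≡ 1, then 1·7 = 7. So 8^50 ≡ 7 (mod 57).
φ(11): Repeated squaring mod 57: 11^1 ≡ 11, 11^2 ≡ 11² = 121 ≡ 7, 11^4 ≡ 7² = 49, 11^8 ≡ 49² = 2401 ≡ 7, 11^16 ≡ 7² = 49, 11^32 ≡ 49² = 2401 ≡ 7. Since 50 = 32 + 16 + 2, 11^50 ≡ 7·49·7: 7·49 = 343 ≡ 1, then 1·7 = 7. So 11^50 ≡ 7 (mod 57).
So φ(8) = φ(11) = 7 while 8 ≠ 11, therefore φ is not injective, hence not bijective.
Since φ is not bijective, we determine |image(φ)|. Computing x^50 mod 57 for each x (by repeated squaring, reducing mod 57 at every step), the values φ(0), φ(1), …, φ(56) are: 0, 1, 25, 42, 55, 28, 24, 49, 7, 54, 16, 7, 30, 43, 28, 36, 4, 25, 39, 19, 1, 6, 4, 55, 9, 43, 49, 45, 16, 16, 45, 49, 43, 9, 55, 4, 6, 1, 19, 39, 25, 4, 36, 28, 43, 30, 7, 16, 54, 7, 49, 24, 28, 55, 42, 25, 1.
The distinct values are {0, 1, 4, 6, 7, 9, 16, 19, 24, 25, 28, 30, 36, 39, 42, 43, 45, 49, 54, 55}; there are 20 of them.

20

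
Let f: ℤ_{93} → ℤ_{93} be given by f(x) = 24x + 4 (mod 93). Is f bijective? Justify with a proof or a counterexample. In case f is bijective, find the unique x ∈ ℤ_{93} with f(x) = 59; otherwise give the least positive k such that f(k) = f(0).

Recall: injectivity means: for all u, v in the domain, f(u) = f(v) implies u = v.
We have gcd(24, 93) = 3 > 1. Taking u = 0 and v = 31: f(0) = 4 and f(31) = 24·31 + 4 = 748 ≡ 4 (mod 93).
So f(0) = f(31) while 0 ≠ 31, hence f is not injective, hence not bijective.
Since f is not bijective, we find the least positive k with f(k) = f(0): this means 24k ≡ 0 (mod 93), i.e. 93 ∣ 24k. Since gcd(24, 93) = 3, dividing through by 3 this holds exactly when 31 ∣ 8k, and as gcd(8, 31) = 1, exactly when 31 ∣ k.
The smallest positive such k is 31.

31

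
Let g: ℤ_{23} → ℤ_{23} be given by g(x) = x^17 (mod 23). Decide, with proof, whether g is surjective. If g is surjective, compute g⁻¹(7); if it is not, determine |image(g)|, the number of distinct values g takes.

Since 23 is prime, the nonzero elements of ℤ_{23} form a cyclic group of order 22.
As gcd(17, 22) = 1, raising to the 17th power is a bijection on this group: if u^17 ≡ v^17 then (uv^{−1})^17 = 1, and the only element of order dividing gcd(17, 22) = 1 is 1, so u = v.
With g(0) = 0 this makes g injective on all of ℤ_{23}, hence bijective (finite equal-size domain and codomain). In particular g is surjective.
Since g is surjective, we find the preimage of 7. The inverse of x ↦ x^17 on (ℤ_{23})^× is x ↦ x^13, because 17·13 = 221 = 10·22 + 1 ≡ 1 (mod 22) and x^{22} = 1 for x ≠ 0 (Fermat). So g⁻¹(7) = 7^13 mod 23.
Repeated squaring mod 23: 7^1 ≡ 7, 7^2 ≡ 7² = 49 ≡ 3, 7^4 ≡ 3² = 9, 7^8 ≡ 9² = 81 ≡ 12. Since 13 = 8 + 4 + 1, 7^13 ≡ 12·9·7: 12·9 = 108 ≡ 16, then 16·7 = 112 ≡ 20. So 7^13 ≡ 20 (mod 23).
Hence g⁻¹(7) = 20.

20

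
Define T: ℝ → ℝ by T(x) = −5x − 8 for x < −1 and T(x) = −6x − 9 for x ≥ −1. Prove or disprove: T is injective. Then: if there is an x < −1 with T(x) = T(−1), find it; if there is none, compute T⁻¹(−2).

-6/5

Both pieces are strictly decreasing (slopes −5 and −6), so each is injective on its own interval.
The left piece maps (−∞, −1) onto (−3, ∞); the right piece maps [−1, ∞) onto (−∞, −3].
These images are disjoint, so no value is attained by both pieces. So T is injective.
Because the two images are disjoint, no x < −1 has T(x) = T(−1), so we compute T⁻¹(−2): −2 lies in (−3, ∞), so solve −5x − 8 = −2: x = (−2 + 8)/(−5) = −6/5.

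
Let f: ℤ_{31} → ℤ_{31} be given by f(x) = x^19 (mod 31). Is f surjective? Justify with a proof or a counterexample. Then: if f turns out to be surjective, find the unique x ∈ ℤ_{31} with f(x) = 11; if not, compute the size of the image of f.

22

Since 31 is prime, the nonzero elements of ℤ_{31} form a cyclic group of order 30.
As gcd(19, 30) = 1, raising to the 19th power is a bijection on this group: if a^19 ≡ b^19 then (ab^{−1})^19 = 1, and the only element of order dividing gcd(19, 30) = 1 is 1, so a = b.
With f(0) = 0 this makes f injective on all of ℤ_{31}, hence bijective (finite equal-size domain and codomain). In particular f is surjective.
Since f is surjective, we find the preimage of 11. The inverse of x ↦ x^19 on (ℤ_{31})^× is x ↦ x^19, because 19·19 = 361 = 12·30 + 1 ≡ 1 (mod 30) and x^{30} = 1 for x ≠ 0 (Fermat). So f⁻¹(11) = 11^19 mod 31.
Repeated squaring mod 31: 11^1 ≡ 11, 11^2 ≡ 11² = 121 ≡ 28, 11^4 ≡ 28² = 784 ≡ 9, 11^8 ≡ 9² = 81 ≡ 19, 11^16 ≡ 19² = 361 ≡ 20. Since 19 = 16 + 2 + 1, 11^19 ≡ 20·28·11: 20·28 = 560 ≡ 2, then 2·11 = 22. So 11^19 ≡ 22 (mod 31).
Hence f⁻¹(11) = 22.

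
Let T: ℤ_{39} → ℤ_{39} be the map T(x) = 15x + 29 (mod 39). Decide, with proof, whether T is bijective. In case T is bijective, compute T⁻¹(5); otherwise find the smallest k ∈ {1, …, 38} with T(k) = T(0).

We have gcd(15, 39) = 3 > 1. Taking x_1 = 0 and x_2 = 13: T(0) = 29 and T(13) = 15·13 + 29 = 224 ≡ 29 (mod 39).
So T(0) = T(13) while 0 ≠ 13, thus T is not injective, hence not bijective.
Since T is not bijective, we find the least positive k with T(k) = T(0): this means 15k ≡ 0 (mod 39), i.e. 39 ∣ 15k. Since gcd(15, 39) = 3, dividing through by 3 this holds exactly when 13 ∣ 5k, and as gcd(5, 13) = 1, exactly when 13 ∣ k.
The smallest positive such k is 13.

13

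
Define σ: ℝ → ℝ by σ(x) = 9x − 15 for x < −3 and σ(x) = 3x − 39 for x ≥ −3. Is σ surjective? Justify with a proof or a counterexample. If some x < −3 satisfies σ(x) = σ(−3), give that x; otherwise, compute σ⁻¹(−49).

Both pieces are strictly increasing (slopes 9 and 3), so each is injective on its own interval.
The left piece maps (−∞, −3) onto (−∞, −42); the right piece maps [−3, ∞) onto [−48, ∞).
The union (−∞, −42) ∪ [−48, ∞) covers ℝ, so σ is surjective.
For the follow-up: the images overlap, so an x < −3 with σ(x) = σ(−3) exists. σ(−3) = −48; solving 9x − 15 = −48 for x < −3 gives x = (−48 + 15)/9 = −11/3.

-11/3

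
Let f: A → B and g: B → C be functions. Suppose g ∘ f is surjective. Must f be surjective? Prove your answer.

not surjective

No. Take A = {0, 1, 2}, B = {0, 1, 2, 3}, C = {0}, f(a) = 0 for every a ∈ A, and g(b) = 0 for every b ∈ B.
Then g ∘ f is surjective onto {0}, but 3 ∈ B has no preimage under f, so f is not surjective.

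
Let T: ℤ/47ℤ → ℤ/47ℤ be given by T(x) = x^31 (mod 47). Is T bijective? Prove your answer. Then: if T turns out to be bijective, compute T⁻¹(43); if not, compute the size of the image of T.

30

Since 47 is prime, the nonzero elements of ℤ/47ℤ form a cyclic group of order 46.
As gcd(31, 46) = 1, raising to the 31st power is a bijection on this group: if x_1^31 ≡ x_2^31 then (x_1x_2^{−1})^31 = 1, and the only element of order dividing gcd(31, 46) = 1 is 1, so x_1 = x_2.
With T(0) = 0 this makes T injective on all of ℤ/47ℤ, hence bijective (finite equal-size domain and codomain). In particular T is bijective.
Since T is bijective, we find the preimage of 43. The inverse of x ↦ x^31 on (ℤ/47ℤ)^× is x ↦ x^3, because 31·3 = 93 = 2·46 + 1 ≡ 1 (mod 46) and x^{46} = 1 for x ≠ 0 (Fermat). So T⁻¹(43) = 43^3 mod 47.
Repeated squaring mod 47: 43^1 ≡ 43, 43^2 ≡ 43² = 1849 ≡ 16. Since 3 = 2 + 1, 43^3 ≡ 16·43: 16·43 = 688 ≡ 30. So 43^3 ≡ 30 (mod 47).
Hence T⁻¹(43) = 30.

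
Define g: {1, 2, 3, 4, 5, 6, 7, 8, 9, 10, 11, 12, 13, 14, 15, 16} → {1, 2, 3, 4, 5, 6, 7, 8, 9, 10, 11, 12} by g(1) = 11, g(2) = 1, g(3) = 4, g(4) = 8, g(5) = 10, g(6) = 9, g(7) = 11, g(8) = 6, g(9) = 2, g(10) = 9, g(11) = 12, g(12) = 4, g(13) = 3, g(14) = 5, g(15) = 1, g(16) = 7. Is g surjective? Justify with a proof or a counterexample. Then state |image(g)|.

12

Every element of the codomain has a preimage: 1 = g(2), 2 = g(9), 3 = g(13), 4 = g(3), 5 = g(14), 6 = g(8), 7 = g(16), 8 = g(4), 9 = g(6), 10 = g(5), 11 = g(1), 12 = g(11).
Thus g is surjective.
The image of g is {1, 2, 3, 4, 5, 6, 7, 8, 9, 10, 11, 12}, which has 12 elements.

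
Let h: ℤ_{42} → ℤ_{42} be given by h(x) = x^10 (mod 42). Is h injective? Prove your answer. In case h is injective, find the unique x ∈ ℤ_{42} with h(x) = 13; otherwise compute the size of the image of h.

h(4): Repeated squaring mod 42: 4^1 ≡ 4, 4^2 ≡ 4² = 16, 4^4 ≡ 16² = 256 ≡ 4, 4^8 ≡ 4² = 16. Since 10 = 8 + 2, 4^10 ≡ 16·16: 16·16 = 256 ≡ 4. So 4^10 ≡ 4 (mod 42).
h(10): Repeated squaring mod 42: 10^1 ≡ 10, 10^2 ≡ 10² = 100 ≡ 16, 10^4 ≡ 16² = 256 ≡ 4, 10^8 ≡ 4² = 16. Since 10 = 8 + 2, 10^10 ≡ 16·16: 16·16 = 256 ≡ 4. So 10^10 ≡ 4 (mod 42).
So h(4) = h(10) = 4 while 4 ≠ 10, thus h is not injective.
Since h is not injective, we determine |image(h)|. Computing x^10 mod 42 for each x (by repeated squaring, reducing mod 42 at every step), the values h(0), h(1), …, h(41) are: 0, 1, 16, 39, 4, 37, 36, 7, 22, 9, 4, 25, 30, 1, 28, 15, 16, 25, 18, 37, 22, 21, 22, 37, 18, 25, 16, 15, 28, 1, 30, 25, 4, 9, 22, 7, 36, 37, 4, 39, 16, 1.
The distinct values are {0, 1, 4, 7, 9, 15, 16, 18, 21, 22, 25, 28, 30, 36, 37, 39}; there are 16 of them.

16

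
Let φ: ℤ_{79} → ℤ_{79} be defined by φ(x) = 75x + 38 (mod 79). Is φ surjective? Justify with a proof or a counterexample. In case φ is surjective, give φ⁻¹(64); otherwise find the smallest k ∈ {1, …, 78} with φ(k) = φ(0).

Recall that surjectivity means every element of the codomain has a preimage under φ.
Since gcd(75, 79) = 1, 75 is invertible modulo 79. Euclid's algorithm: 79 = 1·75 + 4, 75 = 18·4 + 3, 4 = 1·3 + 1; back-substituting gives 1 = 59·75 − 56·79, so 75⁻¹ ≡ 59 (mod 79).
Then y ↦ 59(y − 38) is a two-sided inverse to φ, so every y ∈ ℤ_{79} has a preimage.
Thus φ is surjective.
Since φ is surjective, we find φ⁻¹(64): we need 75x ≡ 64 − 38 ≡ 26 (mod 79). Using 75⁻¹ = 59: x ≡ 59·26 = 1534 = 19·79 + 33, so x = 33.
Check: φ(33) = 75·33 + 38 = 2513 = 31·79 + 64 ≡ 64 (mod 79).

33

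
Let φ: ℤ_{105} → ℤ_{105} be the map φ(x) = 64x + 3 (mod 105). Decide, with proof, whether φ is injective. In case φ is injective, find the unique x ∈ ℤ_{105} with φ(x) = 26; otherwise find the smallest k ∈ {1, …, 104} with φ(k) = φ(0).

2

If φ(s) = φ(t), then 64s ≡ 64t (mod 105). Because gcd(64, 105) = 1, we may cancel 64 to get s ≡ t (mod 105).
Thus φ is injective.
We now compute 64⁻¹ mod 105 explicitly. Euclid's algorithm: 105 = 1·64 + 41, 64 = 1·41 + 23, 41 = 1·23 + 18, 23 = 1·18 + 5, 18 = 3·5 + 3, 5 = 1·3 + 2, 3 = 1·2 + 1; back-substituting gives 1 = 64·64 − 39·105, so 64⁻¹ ≡ 64 (mod 105).
Since φ is injective, we find φ⁻¹(26): we need 64x ≡ 26 − 3 ≡ 23 (mod 105). Using 64⁻¹ = 64: x ≡ 64·23 = 1472 = 14·105 + 2, so x = 2.
Check: φ(2) = 64·2 + 3 = 131 = 1·105 + 26 ≡ 26 (mod 105).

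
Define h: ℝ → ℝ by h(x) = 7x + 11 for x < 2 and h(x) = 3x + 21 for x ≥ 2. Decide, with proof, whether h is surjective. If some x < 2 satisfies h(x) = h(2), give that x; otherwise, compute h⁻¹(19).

Both pieces are strictly increasing (slopes 7 and 3), so each is injective on its own interval.
The left piece maps (−∞, 2) onto (−∞, 25); the right piece maps [2, ∞) onto [27, ∞).
The union (−∞, 25) ∪ [27, ∞) omits the interval between 25 and 27; in particular 25 has no preimage. So h is not surjective.
Because the two images are disjoint, no x < 2 has h(x) = h(2), so we compute h⁻¹(19): 19 lies in (−∞, 25), so solve 7x + 11 = 19: x = (19 − 11)/7 = 8/7.

8/7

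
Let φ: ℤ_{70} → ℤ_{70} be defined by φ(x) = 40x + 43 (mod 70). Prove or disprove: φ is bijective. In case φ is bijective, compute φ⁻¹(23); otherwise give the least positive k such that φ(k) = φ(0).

7

We have gcd(40, 70) = 10 > 1. Taking u = 0 and v = 7: φ(0) = 43 and φ(7) = 40·7 + 43 = 323 ≡ 43 (mod 70).
So φ(0) = φ(7) while 0 ≠ 7, so φ is not injective, hence not bijective.
Since φ is not bijective, we find the least positive k with φ(k) = φ(0): this means 40k ≡ 0 (mod 70), i.e. 70 ∣ 40k. Since gcd(40, 70) = 10, dividing through by 10 this holds exactly when 7 ∣ 4k, and as gcd(4, 7) = 1, exactly when 7 ∣ k.
The smallest positive such k is 7.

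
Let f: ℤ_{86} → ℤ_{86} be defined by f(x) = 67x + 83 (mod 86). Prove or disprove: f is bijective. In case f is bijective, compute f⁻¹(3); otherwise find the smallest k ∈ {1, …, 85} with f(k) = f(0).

If f(u) = f(v), then 67u ≡ 67v (mod 86). Because gcd(67, 86) = 1, we may cancel 67 to get u ≡ v (mod 86).
We now compute 67⁻¹ mod 86 explicitly. Euclid's algorithm: 86 = 1·67 + 19, 67 = 3·19 + 10, 19 = 1·10 + 9, 10 = 1·9 + 1; back-substituting gives 1 = 9·67 − 7·86, so 67⁻¹ ≡ 9 (mod 86).
Then y ↦ 9(y − 83) is a two-sided inverse to f, so every y ∈ ℤ_{86} has a preimage.
So f is bijective.
Since f is bijective, we find f⁻¹(3): we need 67x ≡ 3 − 83 ≡ 6 (mod 86). Using 67⁻¹ = 9: x ≡ 9·6 = 54, so x = 54.
Check: f(54) = 67·54 + 83 = 3701 = 43·86 + 3 ≡ 3 (mod 86).

54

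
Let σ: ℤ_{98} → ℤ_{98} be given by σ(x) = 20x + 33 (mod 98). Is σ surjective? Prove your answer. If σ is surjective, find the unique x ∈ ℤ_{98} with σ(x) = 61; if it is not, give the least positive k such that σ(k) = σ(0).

49

Recall that surjectivity means every element of the codomain has a preimage under σ.
Since gcd(20, 98) = 2, we have 20x ≡ 0 (mod 2) for all x, so σ(x) ≡ 1 (mod 2).
But 0 ≢ 1 (mod 2), so 0 ∈ ℤ_{98} has no preimage. Hence σ is not surjective.
Since σ is not surjective, we find the least positive k with σ(k) = σ(0): this means 20k ≡ 0 (mod 98), i.e. 98 ∣ 20k. Since gcd(20, 98) = 2, dividing through by 2 this holds exactly when 49 ∣ 10k, and as gcd(10, 49) = 1, exactly when 49 ∣ k.
The smallest positive such k is 49.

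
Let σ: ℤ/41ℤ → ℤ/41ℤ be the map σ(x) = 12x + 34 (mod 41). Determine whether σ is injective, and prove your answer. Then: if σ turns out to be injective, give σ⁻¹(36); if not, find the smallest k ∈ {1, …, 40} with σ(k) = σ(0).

7

Suppose σ(s) = σ(t) in ℤ/41ℤ. Then 12s + 34 ≡ 12t + 34 (mod 41), therefore 12(s − t) ≡ 0 (mod 41).
Since gcd(12, 41) = 1, 12 is invertible modulo 41, so s − t ≡ 0 (mod 41), i.e. s = t.
Therefore σ is injective.
We now compute 12⁻¹ mod 41 explicitly. Euclid's algorithm: 41 = 3·12 + 5, 12 = 2·5 + 2, 5 = 2·2 + 1; back-substituting gives 1 = 24·12 − 7·41, so 12⁻¹ ≡ 24 (mod 41).
Since σ is injective, we compute σ⁻¹(36): solve 12x + 34 ≡ 36 (mod 41), i.e. 12x ≡ 2 (mod 41).
Multiplying by 12⁻¹ = 24 gives x ≡ 24·2 = 48 = 1·41 + 7 ≡ 7 (mod 41).
Check: σ(7) = 12·7 + 34 = 118 = 2·41 + 36 ≡ 36 (mod 41).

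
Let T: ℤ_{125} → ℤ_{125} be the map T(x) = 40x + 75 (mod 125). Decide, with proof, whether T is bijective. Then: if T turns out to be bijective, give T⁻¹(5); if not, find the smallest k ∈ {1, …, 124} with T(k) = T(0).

We have gcd(40, 125) = 5 > 1. Taking a = 0 and b = 25: T(0) = 75 and T(25) = 40·25 + 75 = 1075 ≡ 75 (mod 125).
So T(0) = T(25) while 0 ≠ 25, so T is not injective, hence not bijective.
Since T is not bijective, we find the least positive k with T(k) = T(0): this means 40k ≡ 0 (mod 125), i.e. 125 ∣ 40k. Since gcd(40, 125) = 5, dividing through by 5 this holds exactly when 25 ∣ 8k, and as gcd(8, 25) = 1, exactly when 25 ∣ k.
The smallest positive such k is 25.

25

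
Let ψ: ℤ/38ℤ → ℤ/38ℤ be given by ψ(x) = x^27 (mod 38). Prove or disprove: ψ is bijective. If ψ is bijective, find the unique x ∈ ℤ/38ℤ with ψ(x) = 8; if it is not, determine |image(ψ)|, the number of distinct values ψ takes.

ψ(1) = 1^27 = 1.
ψ(5): Repeated squaring mod 38: 5^1 ≡ 5, 5^2 ≡ 5² = 25, 5^4 ≡ 25² = 625 ≡ 17, 5^8 ≡ 17² = 289 ≡ 23, 5^16 ≡ 23² = 529 ≡ 35. Since 27 = 16 + 8 + 2 + 1, 5^27 ≡ 35·23·25·5: 35·23 = 805 ≡ 7, then 7·25 = 175 ≡ 23, then 23·5 = 115 ≡ 1. So 5^27 ≡ 1 (mod 38).
So ψ(1) = ψ(5) = 1 while 1 ≠ 5, hence ψ is not injective, hence not bijective.
Since ψ is not bijective, we determine |image(ψ)|. Computing x^27 mod 38 for each x (by repeated squaring, reducing mod 38 at every step), the values ψ(0), ψ(1), …, ψ(37) are: 0, 1, 18, 37, 20, 1, 20, 1, 18, 1, 18, 1, 18, 37, 18, 37, 20, 1, 18, 19, 20, 37, 18, 1, 20, 1, 20, 37, 20, 37, 20, 37, 18, 37, 18, 1, 20, 37.
The distinct values are {0, 1, 18, 19, 20, 37}; there are 6 of them.

6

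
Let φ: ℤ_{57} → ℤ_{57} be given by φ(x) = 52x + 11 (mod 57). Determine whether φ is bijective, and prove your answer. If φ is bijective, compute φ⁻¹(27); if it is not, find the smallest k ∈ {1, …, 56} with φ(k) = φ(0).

31

Recall: φ is injective when φ(x_1) = φ(x_2) forces x_1 = x_2.
Suppose φ(x_1) = φ(x_2) in ℤ_{57}. Then 52x_1 + 11 ≡ 52x_2 + 11 (mod 57), therefore 52(x_1 − x_2) ≡ 0 (mod 57).
Since gcd(52, 57) = 1, 52 is invertible modulo 57, thus x_1 − x_2 ≡ 0 (mod 57), i.e. x_1 = x_2.
We now compute 52⁻¹ mod 57 explicitly. Euclid's algorithm: 57 = 1·52 + 5, 52 = 10·5 + 2, 5 = 2·2 + 1; back-substituting gives 1 = 34·52 − 31·57, so 52⁻¹ ≡ 34 (mod 57).
Then y ↦ 34(y − 11) is a two-sided inverse to φ, so every y ∈ ℤ_{57} has a preimage.
So φ is bijective.
Since φ is bijective, we compute φ⁻¹(27): solve 52x + 11 ≡ 27 (mod 57), i.e. 52x ≡ 16 (mod 57).
Multiplying by 52⁻¹ = 34 gives x ≡ 34·16 = 544 = 9·57 + 31 ≡ 31 (mod 57).
Check: φ(31) = 52·31 + 11 = 1623 = 28·57 + 27 ≡ 27 (mod 57).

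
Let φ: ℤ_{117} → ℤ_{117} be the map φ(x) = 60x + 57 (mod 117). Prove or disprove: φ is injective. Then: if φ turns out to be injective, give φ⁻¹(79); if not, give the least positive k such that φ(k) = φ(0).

39

By definition, φ is injective if φ(s) = φ(t) implies s = t.
We have gcd(60, 117) = 3 > 1. Taking s = 0 and t = 39: φ(0) = 57 and φ(39) = 60·39 + 57 = 2397 ≡ 57 (mod 117).
So φ(0) = φ(39) while 0 ≠ 39, so φ is not injective.
Since φ is not injective, we find the least positive k with φ(k) = φ(0): this means 60k ≡ 0 (mod 117), i.e. 117 ∣ 60k. Since gcd(60, 117) = 3, dividing through by 3 this holds exactly when 39 ∣ 20k, and as gcd(20, 39) = 1, exactly when 39 ∣ k.
The smallest positive such k is 39.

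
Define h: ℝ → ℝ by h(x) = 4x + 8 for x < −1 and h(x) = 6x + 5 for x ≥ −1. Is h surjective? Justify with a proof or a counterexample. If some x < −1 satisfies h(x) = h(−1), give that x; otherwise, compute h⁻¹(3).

Both pieces are strictly increasing (slopes 4 and 6), so each is injective on its own interval.
The left piece maps (−∞, −1) onto (−∞, 4); the right piece maps [−1, ∞) onto [−1, ∞).
The union (−∞, 4) ∪ [−1, ∞) covers ℝ, so h is surjective.
For the follow-up: the images overlap, so an x < −1 with h(x) = h(−1) exists. h(−1) = −1; solving 4x + 8 = −1 for x < −1 gives x = (−1 − 8)/4 = −9/4.

-9/4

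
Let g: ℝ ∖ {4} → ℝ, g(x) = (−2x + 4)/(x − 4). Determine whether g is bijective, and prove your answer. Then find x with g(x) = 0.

If g(x) = −2, cross-multiplying gives 1(−2x + 4) = −2(x − 4), which simplifies to 4 = 8 — false.  So −2 has no preimage and g is not surjective.
Hence g is not bijective.
Solving g(x) = 0: cross-multiplying gives −2x + 4 = 0(x − 4), which rearranges to −2x = −4, so x = 2.

2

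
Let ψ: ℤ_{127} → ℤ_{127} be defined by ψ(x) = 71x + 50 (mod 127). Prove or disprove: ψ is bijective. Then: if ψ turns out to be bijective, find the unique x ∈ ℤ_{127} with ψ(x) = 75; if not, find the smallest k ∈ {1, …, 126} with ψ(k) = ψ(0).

Suppose ψ(u) = ψ(v) in ℤ_{127}. Then 71u + 50 ≡ 71v + 50 (mod 127), thus 71(u − v) ≡ 0 (mod 127).
Since gcd(71, 127) = 1, 71 is invertible modulo 127, so u − v ≡ 0 (mod 127), i.e. u = v.
We now compute 71⁻¹ mod 127 explicitly. Euclid's algorithm: 127 = 1·71 + 56, 71 = 1·56 + 15, 56 = 3·15 + 11, 15 = 1·11 + 4, 11 = 2·4 + 3, 4 = 1·3 + 1; back-substituting gives 1 = 34·71 − 19·127, so 71⁻¹ ≡ 34 (mod 127).
For any y ∈ ℤ_{127}, x = 34(y − 50) mod 127 satisfies ψ(x) = 71·34(y − 50) + 50 ≡ y (since 71·34 ≡ 1 mod 127). So every y has a preimage.
Therefore ψ is bijective.
Since ψ is bijective, we compute ψ⁻¹(75): solve 71x + 50 ≡ 75 (mod 127), i.e. 71x ≡ 25 (mod 127).
Multiplying by 71⁻¹ = 34 gives x ≡ 34·25 = 850 = 6·127 + 88 ≡ 88 (mod 127).
Check: ψ(88) = 71·88 + 50 = 6298 = 49·127 + 75 ≡ 75 (mod 127).

88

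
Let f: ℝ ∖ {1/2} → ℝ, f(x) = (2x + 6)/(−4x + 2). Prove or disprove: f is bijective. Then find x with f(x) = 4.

If f(x) = −1/2, cross-multiplying gives −4(2x + 6) = 2(−4x + 2), which simplifies to −24 = 4 — false.  So −1/2 has no preimage and f is not surjective.
So f is not bijective.
Solving f(x) = 4: cross-multiplying gives 2x + 6 = 4(−4x + 2), which rearranges to 18x = 2, so x = 1/9.

1/9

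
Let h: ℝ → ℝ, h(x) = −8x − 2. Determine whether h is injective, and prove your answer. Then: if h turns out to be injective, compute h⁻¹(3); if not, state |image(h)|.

Suppose h(u) = h(v). Then −8u − 2 = −8v − 2, so −8u = −8v, so u = v.
So h is injective.
Since h is injective, we compute h⁻¹(3) = (3 + 2)/(−8) = −5/8.

-5/8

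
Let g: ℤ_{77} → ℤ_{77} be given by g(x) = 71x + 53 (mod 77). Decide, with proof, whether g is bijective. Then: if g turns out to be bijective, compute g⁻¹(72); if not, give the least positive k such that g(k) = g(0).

61

Recall that g is injective when g(u) = g(v) forces u = v.
If g(u) = g(v), then 71u ≡ 71v (mod 77). Because gcd(71, 77) = 1, we may cancel 71 to get u ≡ v (mod 77).
We now compute 71⁻¹ mod 77 explicitly. Euclid's algorithm: 77 = 1·71 + 6, 71 = 11·6 + 5, 6 = 1·5 + 1; back-substituting gives 1 = 64·71 − 59·77, so 71⁻¹ ≡ 64 (mod 77).
For any y ∈ ℤ_{77}, x = 64(y − 53) mod 77 satisfies g(x) = 71·64(y − 53) + 53 ≡ y (since 71·64 ≡ 1 mod 77). So every y has a preimage.
Thus g is bijective.
Since g is bijective, we compute g⁻¹(72): solve 71x + 53 ≡ 72 (mod 77), i.e. 71x ≡ 19 (mod 77).
Multiplying by 71⁻¹ = 64 gives x ≡ 64·19 = 1216 = 15·77 + 61 ≡ 61 (mod 77).
Check: g(61) = 71·61 + 53 = 4384 = 56·77 + 72 ≡ 72 (mod 77).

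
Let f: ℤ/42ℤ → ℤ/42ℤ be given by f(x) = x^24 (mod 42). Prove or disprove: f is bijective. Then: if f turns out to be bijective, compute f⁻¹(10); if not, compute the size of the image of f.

f(2): Repeated squaring mod 42: 2^1 ≡ 2, 2^2 ≡ 2² = 4, 2^4 ≡ 4² = 16, 2^8 ≡ 16² = 256 ≡ 4, 2^16 ≡ 4² = 16. Since 24 = 16 + 8, 2^24 ≡ 16·4: 16·4 = 64 ≡ 22. So 2^24 ≡ 22 (mod 42).
f(4): Repeated squaring mod 42: 4^1 ≡ 4, 4^2 ≡ 4² = 16, 4^4 ≡ 16² = 256 ≡ 4, 4^8 ≡ 4² = 16, 4^16 ≡ 16² = 256 ≡ 4. Since 24 = 16 + 8, 4^24 ≡ 4·16: 4·16 = 64 ≡ 22. So 4^24 ≡ 22 (mod 42).
So f(2) = f(4) = 22 while 2 ≠ 4, hence f is not injective, hence not bijective.
Since f is not bijective, we determine |image(f)|. Computing x^24 mod 42 for each x (by repeated squaring, reducing mod 42 at every step), the values f(0), f(1), …, f(41) are: 0, 1, 22, 15, 22, 1, 36, 7, 22, 15, 22, 1, 36, 1, 28, 15, 22, 1, 36, 1, 22, 21, 22, 1, 36, 1, 22, 15, 28, 1, 36, 1, 22, 15, 22, 7, 36, 1, 22, 15, 22, 1.
The distinct values are {0, 1, 7, 15, 21, 22, 28, 36}; there are 8 of them.

8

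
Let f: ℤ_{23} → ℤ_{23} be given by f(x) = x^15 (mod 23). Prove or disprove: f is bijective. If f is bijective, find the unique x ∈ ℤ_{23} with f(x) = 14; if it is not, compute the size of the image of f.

7

Since 23 is prime, the nonzero elements of ℤ_{23} form a cyclic group of order 22.
As gcd(15, 22) = 1, raising to the 15th power is a bijection on this group: if x_1^15 ≡ x_2^15 then (x_1x_2^{−1})^15 = 1, and the only element of order dividing gcd(15, 22) = 1 is 1, so x_1 = x_2.
With f(0) = 0 this makes f injective on all of ℤ_{23}, hence bijective (finite equal-size domain and codomain). In particular f is bijective.
Since f is bijective, we find the preimage of 14. The inverse of x ↦ x^15 on (ℤ_{23})^× is x ↦ x^3, because 15·3 = 45 = 2·22 + 1 ≡ 1 (mod 22) and x^{22} = 1 for x ≠ 0 (Fermat). So f⁻¹(14) = 14^3 mod 23.
Repeated squaring mod 23: 14^1 ≡ 14, 14^2 ≡ 14² = 196 ≡ 12. Since 3 = 2 + 1, 14^3 ≡ 12·14: 12·14 = 168 ≡ 7. So 14^3 ≡ 7 (mod 23).
Hence f⁻¹(14) = 7.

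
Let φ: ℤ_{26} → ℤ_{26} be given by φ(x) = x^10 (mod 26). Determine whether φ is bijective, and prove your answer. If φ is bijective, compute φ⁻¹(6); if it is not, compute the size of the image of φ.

φ(12): Repeated squaring mod 26: 12^1 ≡ 12, 12^2 ≡ 12² = 144 ≡ 14, 12^4 ≡ 14² = 196 ≡ 14, 12^8 ≡ 14² = 196 ≡ 14. Since 10 = 8 + 2, 12^10 ≡ 14·14: 14·14 = 196 ≡ 14. So 12^10 ≡ 14 (mod 26).
φ(14): Repeated squaring mod 26: 14^1 ≡ 14, 14^2 ≡ 14² = 196 ≡ 14, 14^4 ≡ 14² = 196 ≡ 14, 14^8 ≡ 14² = 196 ≡ 14. Since 10 = 8 + 2, 14^10 ≡ 14·14: 14·14 = 196 ≡ 14. So 14^10 ≡ 14 (mod 26).
So φ(12) = φ(14) = 14 while 12 ≠ 14, so φ is not injective, hence not bijective.
Since φ is not bijective, we determine |image(φ)|. Computing x^10 mod 26 for each x (by repeated squaring, reducing mod 26 at every step), the values φ(0), φ(1), …, φ(25) are: 0, 1, 10, 3, 22, 25, 4, 17, 12, 9, 16, 23, 14, 13, 14, 23, 16, 9, 12, 17, 4, 25, 22, 3, 10, 1.
The distinct values are {0, 1, 3, 4, 9, 10, 12, 13, 14, 16, 17, 22, 23, 25}; there are 14 of them.

14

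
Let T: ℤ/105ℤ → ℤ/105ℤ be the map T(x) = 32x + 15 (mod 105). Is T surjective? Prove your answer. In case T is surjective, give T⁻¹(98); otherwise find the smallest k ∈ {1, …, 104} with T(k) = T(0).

19

Recall: T is surjective if every y in the codomain equals T(x) for some x in the domain.
Since gcd(32, 105) = 1, 32 is invertible modulo 105. Euclid's algorithm: 105 = 3·32 + 9, 32 = 3·9 + 5, 9 = 1·5 + 4, 5 = 1·4 + 1; back-substituting gives 1 = 23·32 − 7·105, so 32⁻¹ ≡ 23 (mod 105).
Then y ↦ 23(y − 15) is a two-sided inverse to T, so every y ∈ ℤ/105ℤ has a preimage.
Hence T is surjective.
Since T is surjective, we find T⁻¹(98): we need 32x ≡ 98 − 15 ≡ 83 (mod 105). Using 32⁻¹ = 23: x ≡ 23·83 = 1909 = 18·105 + 19, so x = 19.
Check: T(19) = 32·19 + 15 = 623 = 5·105 + 98 ≡ 98 (mod 105).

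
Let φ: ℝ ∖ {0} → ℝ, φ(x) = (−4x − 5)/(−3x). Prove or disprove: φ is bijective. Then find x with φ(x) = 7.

If φ(x) = 4/3, cross-multiplying gives −3(−4x − 5) = −4(−3x), which simplifies to 15 = 0 — false.  So 4/3 has no preimage and φ is not surjective.
Thus φ is not bijective.
Solving φ(x) = 7: cross-multiplying gives −4x − 5 = 7(−3x), which rearranges to 17x = 5, so x = 5/17.

5/17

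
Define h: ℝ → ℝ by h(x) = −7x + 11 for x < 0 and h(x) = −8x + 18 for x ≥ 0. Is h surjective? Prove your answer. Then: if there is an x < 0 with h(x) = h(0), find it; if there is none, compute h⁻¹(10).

-1

Both pieces are strictly decreasing (slopes −7 and −8), so each is injective on its own interval.
The left piece maps (−∞, 0) onto (11, ∞); the right piece maps [0, ∞) onto (−∞, 18].
The union (11, ∞) ∪ (−∞, 18] covers ℝ, so h is surjective.
For the follow-up: the images overlap, so an x < 0 with h(x) = h(0) exists. h(0) = 18; solving −7x + 11 = 18 for x < 0 gives x = (18 − 11)/(−7) = −1.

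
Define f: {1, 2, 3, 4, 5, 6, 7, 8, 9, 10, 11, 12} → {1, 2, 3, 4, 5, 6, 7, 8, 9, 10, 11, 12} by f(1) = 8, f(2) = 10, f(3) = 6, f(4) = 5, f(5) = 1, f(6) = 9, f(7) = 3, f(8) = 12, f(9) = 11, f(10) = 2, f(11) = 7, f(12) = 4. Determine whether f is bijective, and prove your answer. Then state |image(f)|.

12

The values 8, 10, 6, 5, 1, 9, 3, 12, 11, 2, 7, 4 are a permutation of {1, 2, 3, 4, 5, 6, 7, 8, 9, 10, 11, 12}: each element appears exactly once.
So f is injective and surjective, hence bijective.
The image of f is {1, 2, 3, 4, 5, 6, 7, 8, 9, 10, 11, 12}, which has 12 elements.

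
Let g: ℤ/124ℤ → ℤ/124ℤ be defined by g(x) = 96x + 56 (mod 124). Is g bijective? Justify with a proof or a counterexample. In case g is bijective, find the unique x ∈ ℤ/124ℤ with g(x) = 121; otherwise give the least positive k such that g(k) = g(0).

We have gcd(96, 124) = 4 > 1. Taking u = 0 and v = 31: g(0) = 56 and g(31) = 96·31 + 56 = 3032 ≡ 56 (mod 124).
So g(0) = g(31) while 0 ≠ 31, therefore g is not injective, hence not bijective.
Since g is not bijective, we find the least positive k with g(k) = g(0): this means 96k ≡ 0 (mod 124), i.e. 124 ∣ 96k. Since gcd(96, 124) = 4, dividing through by 4 this holds exactly when 31 ∣ 24k, and as gcd(24, 31) = 1, exactly when 31 ∣ k.
The smallest positive such k is 31.

31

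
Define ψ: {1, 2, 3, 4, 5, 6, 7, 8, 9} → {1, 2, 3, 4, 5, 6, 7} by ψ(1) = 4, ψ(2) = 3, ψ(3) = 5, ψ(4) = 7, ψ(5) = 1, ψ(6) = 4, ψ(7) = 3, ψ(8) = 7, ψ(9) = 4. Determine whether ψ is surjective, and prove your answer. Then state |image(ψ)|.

5

No element maps to 2, so ψ is not surjective.
The image of ψ is {1, 3, 4, 5, 7}, which has 5 elements.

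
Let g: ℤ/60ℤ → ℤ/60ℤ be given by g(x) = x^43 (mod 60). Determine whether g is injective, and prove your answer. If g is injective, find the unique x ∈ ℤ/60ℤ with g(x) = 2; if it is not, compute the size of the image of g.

g(0) = 0^43 = 0.
g(30): Repeated squaring mod 60: 30^1 ≡ 30, 30^2 ≡ 30² = 900 ≡ 0, 30^4 ≡ 0² = 0, 30^8 ≡ 0² = 0, 30^16 ≡ 0² = 0, 30^32 ≡ 0² = 0. Since 43 = 32 + 8 + 2 + 1, 30^43 ≡ 0·0·0·30: 0·0 = 0, then 0·0 = 0, then 0·30 = 0. So 30^43 ≡ 0 (mod 60).
So g(0) = g(30) = 0 while 0 ≠ 30, therefore g is not injective.
Since g is not injective, we determine |image(g)|. Computing x^43 mod 60 for each x (by repeated squaring, reducing mod 60 at every step), the values g(0), g(1), …, g(59) are: 0, 1, 8, 27, 4, 5, 36, 43, 32, 9, 40, 11, 48, 37, 44, 15, 16, 53, 12, 19, 20, 21, 28, 47, 24, 25, 56, 3, 52, 29, 0, 31, 8, 57, 4, 35, 36, 13, 32, 39, 40, 41, 48, 7, 44, 45, 16, 23, 12, 49, 20, 51, 28, 17, 24, 55, 56, 33, 52, 59.
The distinct values are {0, 1, 3, 4, 5, 7, 8, 9, 11, 12, 13, 15, 16, 17, 19, 20, 21, 23, 24, 25, 27, 28, 29, 31, 32, 33, 35, 36, 37, 39, 40, 41, 43, 44, 45, 47, 48, 49, 51, 52, 53, 55, 56, 57, 59}; there are 45 of them.

45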